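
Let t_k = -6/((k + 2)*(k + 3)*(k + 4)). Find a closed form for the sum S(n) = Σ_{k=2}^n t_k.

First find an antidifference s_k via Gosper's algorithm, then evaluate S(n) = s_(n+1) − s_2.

t_(k+1)/t_k = (k + 2)/(k + 5).
Gosper form: A/B · C(k+1)/C(k) with A=k + 2, B=k + 5, C=1.
Set up (k + 2)·f(k+1) − (k + 4)·f(k) − (1) = 0.
Bound: deg f ≤ 2.
Match coefficients ⇒ f(k) = k*(k + 5)/12.
R(k) = B(k−1)·f(k)/C(k) = k*(k + 4)*(k + 5)/12; s_k = R·t_k = k*(-k - 5)/(2*(k + 2)*(k + 3)).
Verify: -6/(k**3 + 9*k**2 + 26*k + 24) matches t_k.
Evaluate: s_(n+1) = (-n**2 - 7*n - 6)/(2*(n**2 + 7*n + 12)); subtract s_(2) = -7/20 ⇒ S(n) = 3*(-n**2 - 7*n + 8)/(20*(n**2 + 7*n + 12)).

S(n) = 3*(-n**2 - 7*n + 8)/(20*(n**2 + 7*n + 12))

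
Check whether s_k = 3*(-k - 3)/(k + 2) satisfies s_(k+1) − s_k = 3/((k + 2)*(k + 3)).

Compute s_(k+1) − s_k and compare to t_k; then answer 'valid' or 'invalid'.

Valid: the claim telescopes to t_k.

s_(k+1) = 3*(-k - 4)/(k + 3)
s_(k+1) − s_k = 3/(k**2 + 5*k + 6)
(s_(k+1) − s_k) − t_k = 0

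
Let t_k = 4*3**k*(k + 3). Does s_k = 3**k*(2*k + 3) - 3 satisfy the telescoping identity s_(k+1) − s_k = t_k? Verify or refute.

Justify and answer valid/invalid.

s_(k+1) = 3*3**k*(2*k + 5) - 3
s_(k+1) − s_k = 4*3**k*(k + 3)
(s_(k+1) − s_k) − t_k = 0

Valid: the claim telescopes to t_k.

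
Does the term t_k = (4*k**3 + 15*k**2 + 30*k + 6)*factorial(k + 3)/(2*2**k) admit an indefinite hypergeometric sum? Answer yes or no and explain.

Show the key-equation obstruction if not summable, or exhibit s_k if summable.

Step 1: r(k) = (4*k**4 + 43*k**3 + 180*k**2 + 343*k + 220)/(2*(4*k**3 + 15*k**2 + 30*k + 6)).
Normal form (A,B,C) = (k/2 + 2, 1, k**3 + 15*k**2/4 + 15*k/2 + 3/2).
Set up (k/2 + 2)·f(k+1) − (1)·f(k) − (k**3 + 15*k**2/4 + 15*k/2 + 3/2) = 0.
Degrees (1,0,3) ⇒ d ≤ 2.
Coefficient equations give f(k) = (k - 1)*(4*k + 3)/2.
Then R = B(k−1)f/C = 2*(k - 1)*(4*k + 3)/(4*k**3 + 15*k**2 + 30*k + 6), so s_k = R(k)·t_k = (k - 1)*(4*k + 3)*factorial(k + 3)/2**k.
Verify: (4*k**3 + 15*k**2 + 30*k + 6)*factorial(k + 3)/(2*2**k) matches t_k.

Yes. s_k = (k - 1)*(4*k + 3)*factorial(k + 3)/2**k.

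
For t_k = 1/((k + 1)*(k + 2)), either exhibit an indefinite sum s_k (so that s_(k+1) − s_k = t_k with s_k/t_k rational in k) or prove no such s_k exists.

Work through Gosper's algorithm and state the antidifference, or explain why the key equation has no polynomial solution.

Compute t_(k+1)/t_k: get (k + 1)/(k + 3).
A = k + 1, B = k + 3, C = 1.
Solve (k + 1)·f(k+1) − (k + 2)·f(k) = 1.
Bound: deg f ≤ 1.
Solve for f: f(k) = k (degree 1 ≤ 1).
R(k) = B(k−1)·f(k)/C(k) = k*(k + 2); s_k = R·t_k = k/(k + 1).
Δs = 1/(k**2 + 3*k + 2), as required.

s_k = k/(k + 1)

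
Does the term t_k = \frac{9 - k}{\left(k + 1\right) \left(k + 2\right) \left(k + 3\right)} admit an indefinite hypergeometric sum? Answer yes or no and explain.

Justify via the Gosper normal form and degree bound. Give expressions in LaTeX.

Yes. s_k = \frac{k \left(2 k + 7\right)}{\left(k + 1\right) \left(k + 2\right)}.

The ratio is (k - 8)*(k + 1)/((k - 9)*(k + 4)).
Take A(k)=k + 1, B(k)=k + 4, C(k)=k - 9.
Key eq: (k + 1)·f(k+1) = (k + 3)·f(k) + (k - 9).
Bound: deg f ≤ 2.
Solve for f: f(k) = -k*(2*k + 7) (degree 2 ≤ 2).
So s_k = (B(k−1)f/C)·t_k = (-k*(k + 3)*(2*k + 7)/(k - 9))·t_k = k*(2*k + 7)/((k + 1)*(k + 2)).
Δs = (9 - k)/(k**3 + 6*k**2 + 11*k + 6), as required.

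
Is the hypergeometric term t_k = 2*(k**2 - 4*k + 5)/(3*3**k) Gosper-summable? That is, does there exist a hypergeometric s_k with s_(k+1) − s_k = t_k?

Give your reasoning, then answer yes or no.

Yes. s_k = (-k**2 + 3*k - 4)/3**k.

Step 1: r(k) = (k**2 - 2*k + 2)/(3*(k**2 - 4*k + 5)).
Take A(k)=1/3, B(k)=1, C(k)=k**2 - 4*k + 5.
Need (1/3)·f(k+1) − (1)·f(k) = k**2 - 4*k + 5.
Bound: deg f ≤ 2.
Solve for f: f(k) = -3*(k**2 - 3*k + 4)/2 (degree 2 ≤ 2).
Certificate R = B(k−1)f/C = -3*(k**2 - 3*k + 4)/(2*(k**2 - 4*k + 5)) gives s_k = (-k**2 + 3*k - 4)/3**k.
Check: Δs_k = 2*(k**2 - 4*k + 5)/(3*3**k). ✓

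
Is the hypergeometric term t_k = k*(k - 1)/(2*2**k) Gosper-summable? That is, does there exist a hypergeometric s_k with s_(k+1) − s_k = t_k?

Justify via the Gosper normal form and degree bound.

Yes. s_k = -(k**2 + k + 2)/2**k.

The ratio is (k + 1)/(2*(k - 1)).
Gosper form: A/B · C(k+1)/C(k) with A=1/2, B=1, C=k**2 - k.
Key eq: (1/2)·f(k+1) = (1)·f(k) + (k**2 - k).
d = 2 from the (0,0,2) case.
Solve for f: f(k) = -2*(k**2 + k + 2) (degree 2 ≤ 2).
Get s_k = R·t_k = -(k**2 + k + 2)/2**k with R(k) = B(k−1)f(k)/C(k) = -2*(k**2 + k + 2)/(k*(k - 1)).
Δs = k*(k - 1)/(2*2**k), as required.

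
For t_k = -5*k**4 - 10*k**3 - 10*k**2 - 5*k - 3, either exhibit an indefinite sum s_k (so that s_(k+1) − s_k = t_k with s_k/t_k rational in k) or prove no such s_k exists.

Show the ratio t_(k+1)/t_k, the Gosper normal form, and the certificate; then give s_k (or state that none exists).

s_k = k*(-k**4 - 2)

Step 1: r(k) = (5*k**4 + 30*k**3 + 70*k**2 + 75*k + 33)/(5*k**4 + 10*k**3 + 10*k**2 + 5*k + 3).
Normal form (A,B,C) = (1, 1, k**4 + 2*k**3 + 2*k**2 + k + 3/5).
f must satisfy (1)·f(k+1) − (1)·f(k) = k**4 + 2*k**3 + 2*k**2 + k + 3/5.
From deg A=0, deg B=0, deg C=4: d=5.
Solving with deg f ≤ 5: f(k) = k*(k**4 + 2)/5.
Get s_k = R·t_k = k*(-k**4 - 2) with R(k) = B(k−1)f(k)/C(k) = k*(k**4 + 2)/(5*k**4 + 10*k**3 + 10*k**2 + 5*k + 3).
Δs = k*(k**4 + 2) - (k + 1)*((k + 1)**4 + 2), as required.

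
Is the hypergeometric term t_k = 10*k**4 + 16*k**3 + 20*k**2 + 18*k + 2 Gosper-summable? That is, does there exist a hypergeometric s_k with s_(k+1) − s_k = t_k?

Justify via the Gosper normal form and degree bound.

Yes. s_k = k*(2*k**4 - k**3 + 2*k**2 + 3*k - 4).

Ratio r(k) = (5*k**4 + 28*k**3 + 64*k**2 + 73*k + 33)/(5*k**4 + 8*k**3 + 10*k**2 + 9*k + 1).
A = 1, B = 1, C = k**4 + 8*k**3/5 + 2*k**2 + 9*k/5 + 1/5.
Set up (1)·f(k+1) − (1)·f(k) − (k**4 + 8*k**3/5 + 2*k**2 + 9*k/5 + 1/5) = 0.
d = 5 from the (0,0,4) case.
Coefficient equations give f(k) = k*(2*k**4 - k**3 + 2*k**2 + 3*k - 4)/10.
Certificate R = B(k−1)f/C = k*(2*k**4 - k**3 + 2*k**2 + 3*k - 4)/(2*(5*k**4 + 8*k**3 + 10*k**2 + 9*k + 1)) gives s_k = k*(2*k**4 - k**3 + 2*k**2 + 3*k - 4).
Verify: 10*k**4 + 16*k**3 + 20*k**2 + 18*k + 2 matches t_k.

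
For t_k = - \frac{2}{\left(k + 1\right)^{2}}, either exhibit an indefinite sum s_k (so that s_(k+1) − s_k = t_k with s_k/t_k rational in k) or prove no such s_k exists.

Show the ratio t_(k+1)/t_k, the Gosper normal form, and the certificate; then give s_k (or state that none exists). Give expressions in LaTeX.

not Gosper-summable; s_k does not exist

The ratio is (k + 1)**2/(k + 2)**2.
So A=k**2 + 2*k + 1 and B=k**2 + 4*k + 4, with C=1.
Solve (k**2 + 2*k + 1)·f(k+1) − (k**2 + 2*k + 1)·f(k) = 1.
d = 0 from the (2,2,0) case.
Generic f = c0 gives residual -1; -1 = 0 cannot hold, so t_k is not Gosper-summable.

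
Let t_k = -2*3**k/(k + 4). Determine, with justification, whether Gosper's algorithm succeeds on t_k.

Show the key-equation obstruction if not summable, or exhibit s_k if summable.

The ratio is 3*(k + 4)/(k + 5).
Take A(k)=3*k + 12, B(k)=k + 5, C(k)=1.
Key eq: (3*k + 12)·f(k+1) = (k + 4)·f(k) + (1).
Degrees (1,1,0) ⇒ d ≤ -1.
d = -1 < 0 ⇒ no nonzero polynomial f; not summable.

No — negative degree bound, so no certificate f.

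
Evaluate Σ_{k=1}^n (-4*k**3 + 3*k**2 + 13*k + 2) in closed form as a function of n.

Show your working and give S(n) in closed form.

S(n) = n*(-n**3 - n**2 + 7*n + 9)

t_(k+1)/t_k = (4*k**3 + 9*k**2 - 7*k - 14)/(4*k**3 - 3*k**2 - 13*k - 2).
A = 1, B = 1, C = k**3 - 3*k**2/4 - 13*k/4 - 1/2.
f must satisfy (1)·f(k+1) − (1)·f(k) = k**3 - 3*k**2/4 - 13*k/4 - 1/2.
Degrees (0,0,3) ⇒ d ≤ 4.
Coefficient equations give f(k) = k*(k**3 - 3*k**2 - 4*k + 4)/4.
Get s_k = R·t_k = k*(-k**3 + 3*k**2 + 4*k - 4) with R(k) = B(k−1)f(k)/C(k) = k*(k**3 - 3*k**2 - 4*k + 4)/(4*k**3 - 3*k**2 - 13*k - 2).
Verify: -4*k**3 + 3*k**2 + 13*k + 2 matches t_k.
Telescope: S(n) = s_(n+1) − s_(1) = -n**4 - n**3 + 7*n**2 + 9*n + 2 − (2) = n*(-n**3 - n**2 + 7*n + 9).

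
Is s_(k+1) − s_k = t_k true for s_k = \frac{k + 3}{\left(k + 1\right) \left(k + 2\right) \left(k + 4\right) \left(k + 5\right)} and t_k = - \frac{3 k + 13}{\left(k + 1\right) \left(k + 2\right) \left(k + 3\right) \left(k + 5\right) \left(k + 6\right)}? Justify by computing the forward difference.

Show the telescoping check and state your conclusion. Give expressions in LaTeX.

Invalid: residual \frac{2 \left(2 k + 7\right)}{k^{6} + 21 k^{5} + 175 k^{4} + 735 k^{3} + 1624 k^{2} + 1764 k + 720} ≠ 0.

s_(k+1) = (k + 4)/((k + 2)*(k + 3)*(k + 5)*(k + 6))
s_(k+1) − s_k = ((k + 1)*(k + 4)**2 - (k + 3)**2*(k + 6))/((k + 1)*(k + 2)*(k + 3)*(k + 4)*(k + 5)*(k + 6))
(s_(k+1) − s_k) − t_k = 2*(2*k + 7)/(k**6 + 21*k**5 + 175*k**4 + 735*k**3 + 1624*k**2 + 1764*k + 720)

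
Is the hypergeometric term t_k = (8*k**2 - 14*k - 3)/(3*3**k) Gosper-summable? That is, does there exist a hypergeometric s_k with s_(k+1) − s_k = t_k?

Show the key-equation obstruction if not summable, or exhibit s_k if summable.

Yes. s_k = (-4*k**2 + 3*k + 1)/3**k.

Ratio r(k) = (8*k**2 + 2*k - 9)/(3*(8*k**2 - 14*k - 3)).
A = 1/3, B = 1, C = k**2 - 7*k/4 - 3/8.
Set up (1/3)·f(k+1) − (1)·f(k) − (k**2 - 7*k/4 - 3/8) = 0.
Bound: deg f ≤ 2.
Solve for f: f(k) = -3*(k - 1)*(4*k + 1)/8 (degree 2 ≤ 2).
So s_k = (B(k−1)f/C)·t_k = (-3*(k - 1)*(4*k + 1)/(8*k**2 - 14*k - 3))·t_k = (-4*k**2 + 3*k + 1)/3**k.
s_(k+1) − s_k = (8*k**2 - 14*k - 3)/(3*3**k) = t_k.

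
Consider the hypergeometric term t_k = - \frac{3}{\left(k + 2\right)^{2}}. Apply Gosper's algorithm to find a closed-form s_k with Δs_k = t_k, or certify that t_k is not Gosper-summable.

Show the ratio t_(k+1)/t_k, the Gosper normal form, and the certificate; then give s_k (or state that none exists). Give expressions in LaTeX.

no hypergeometric antidifference exists

t_(k+1)/t_k = (k + 2)**2/(k + 3)**2.
Gosper form: A/B · C(k+1)/C(k) with A=k**2 + 4*k + 4, B=k**2 + 6*k + 9, C=1.
Solve (k**2 + 4*k + 4)·f(k+1) − (k**2 + 4*k + 4)·f(k) = 1.
From deg A=2, deg B=2, deg C=0: d=0.
f = c0 ⇒ A·f(k+1) − B(k−1)·f(k) − C = -1. The system {-1 = 0} is inconsistent; no antidifference.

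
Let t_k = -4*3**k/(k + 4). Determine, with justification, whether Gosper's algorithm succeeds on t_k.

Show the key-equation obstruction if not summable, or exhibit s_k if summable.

No — t_k has no hypergeometric antidifference.

Step 1: r(k) = 3*(k + 4)/(k + 5).
Factor: A=3*k + 12; B=k + 5; C=1.
Key eq: (3*k + 12)·f(k+1) = (k + 4)·f(k) + (1).
d = -1 from the (1,1,0) case.
d = -1 < 0 ⇒ no nonzero polynomial f; not summable.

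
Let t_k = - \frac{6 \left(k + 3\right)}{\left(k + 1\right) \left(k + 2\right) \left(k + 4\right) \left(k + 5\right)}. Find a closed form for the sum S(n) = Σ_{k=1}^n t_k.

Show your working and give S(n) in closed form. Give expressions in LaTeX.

S(n) = \frac{3 n \left(- n - 7\right)}{10 \left(n^{2} + 7 n + 10\right)}

The ratio is (k + 1)*(k + 4)**2/((k + 3)**2*(k + 6)).
So A=k + 1 and B=k + 6, with C=k**2 + 6*k + 9.
f must satisfy (k + 1)·f(k+1) − (k + 5)·f(k) = k**2 + 6*k + 9.
Bound: deg f ≤ 4.
Coefficient equations give f(k) = k*(k + 2)*(k + 3)*(k + 5)/8.
Certificate R = B(k−1)f/C = k*(k + 2)*(k + 5)**2/(8*(k + 3)) gives s_k = 3*k*(-k - 5)/(4*(k**2 + 5*k + 4)).
Check: Δs_k = 6*(-k - 3)/(k**4 + 12*k**3 + 49*k**2 + 78*k + 40). ✓
Evaluate: s_(n+1) = 3*(-n**2 - 7*n - 6)/(4*(n**2 + 7*n + 10)); subtract s_(1) = -9/20 ⇒ S(n) = 3*n*(-n - 7)/(10*(n**2 + 7*n + 10)).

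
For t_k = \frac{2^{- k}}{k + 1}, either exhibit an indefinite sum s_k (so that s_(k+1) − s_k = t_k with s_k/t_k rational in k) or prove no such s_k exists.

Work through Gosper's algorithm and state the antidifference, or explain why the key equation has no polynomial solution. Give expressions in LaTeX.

none — t_k is not Gosper-summable

t_(k+1)/t_k = (k + 1)/(2*(k + 2)).
Gosper form: A/B · C(k+1)/C(k) with A=k/2 + 1/2, B=k + 2, C=1.
Set up (k/2 + 1/2)·f(k+1) − (k + 1)·f(k) − (1) = 0.
Degrees (1,1,0) ⇒ d ≤ -1.
Bound -1 < 0, so the key equation has no polynomial solution.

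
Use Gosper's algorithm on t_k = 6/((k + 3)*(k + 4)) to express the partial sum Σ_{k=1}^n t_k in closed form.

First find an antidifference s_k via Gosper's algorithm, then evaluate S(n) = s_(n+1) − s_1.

r(k) = (k + 3)/(k + 5) after simplifying.
A = k + 3, B = k + 5, C = 1.
Set up (k + 3)·f(k+1) − (k + 4)·f(k) − (1) = 0.
From deg A=1, deg B=1, deg C=0: d=1.
Solving with deg f ≤ 1: f(k) = k/3.
R(k) = B(k−1)·f(k)/C(k) = k*(k + 4)/3; s_k = R·t_k = 2*k/(k + 3).
s_(k+1) − s_k = 6/(k**2 + 7*k + 12) = t_k.
Σ_(k=1)^n t_k = s_(n+1) − s_(1) = (2*(n + 1)/(n + 4)) − (1/2), i.e. 3*n/(2*(n + 4)).

S(n) = 3*n/(2*(n + 4))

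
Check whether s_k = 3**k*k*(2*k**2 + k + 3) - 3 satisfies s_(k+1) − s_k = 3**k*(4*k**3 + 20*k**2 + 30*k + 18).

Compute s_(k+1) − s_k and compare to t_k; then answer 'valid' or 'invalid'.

s_(k+1) = 3*3**k*(k + 1)*(k + 2*(k + 1)**2 + 4) - 3
s_(k+1) − s_k = 3**k*(4*k**3 + 20*k**2 + 30*k + 18)
(s_(k+1) − s_k) − t_k = 0

Valid: the claim telescopes to t_k.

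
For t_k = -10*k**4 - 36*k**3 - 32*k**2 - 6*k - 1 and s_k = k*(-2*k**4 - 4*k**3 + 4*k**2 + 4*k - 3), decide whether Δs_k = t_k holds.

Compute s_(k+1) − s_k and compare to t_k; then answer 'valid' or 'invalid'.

s_(k+1) = -2*k**5 - 14*k**4 - 32*k**3 - 28*k**2 - 9*k - 1
s_(k+1) − s_k = -10*k**4 - 36*k**3 - 32*k**2 - 6*k - 1
(s_(k+1) − s_k) − t_k = 0

valid (s_(k+1) − s_k reduces to t_k)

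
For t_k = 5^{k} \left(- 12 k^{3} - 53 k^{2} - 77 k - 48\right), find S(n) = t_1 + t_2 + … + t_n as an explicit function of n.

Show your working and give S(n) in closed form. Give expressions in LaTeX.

S(n) = - 15 \cdot 5^{n} n^{3} - 55 \cdot 5^{n} n^{2} - 80 \cdot 5^{n} n - 50 \cdot 5^{n} + 50

Compute t_(k+1)/t_k: get 5*(12*k**3 + 89*k**2 + 219*k + 190)/(12*k**3 + 53*k**2 + 77*k + 48).
Normal form (A,B,C) = (5, 1, k**3 + 53*k**2/12 + 77*k/12 + 4).
f must satisfy (5)·f(k+1) − (1)·f(k) = k**3 + 53*k**2/12 + 77*k/12 + 4.
Bound: deg f ≤ 3.
Coefficient equations give f(k) = (3*k + 2)*(k**2 + 1)/12.
Get s_k = R·t_k = 5**k*(-3*k**3 - 2*k**2 - 3*k - 2) with R(k) = B(k−1)f(k)/C(k) = (3*k + 2)*(k**2 + 1)/(12*k**3 + 53*k**2 + 77*k + 48).
Check: Δs_k = 5**k*(-12*k**3 - 53*k**2 - 77*k - 48). ✓
Evaluate: s_(n+1) = 5**(n + 1)*(-3*n**3 - 11*n**2 - 16*n - 10); subtract s_(1) = -50 ⇒ S(n) = -15*5**n*n**3 - 55*5**n*n**2 - 80*5**n*n - 50*5**n + 50.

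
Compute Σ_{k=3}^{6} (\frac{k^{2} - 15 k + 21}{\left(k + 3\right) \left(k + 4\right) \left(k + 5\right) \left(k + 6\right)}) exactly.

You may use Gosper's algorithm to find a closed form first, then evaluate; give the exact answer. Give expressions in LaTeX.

Σ = -59/3696

Compute t_(k+1)/t_k: get (k + 3)*(-15*k + (k + 1)**2 + 6)/((k + 7)*(k**2 - 15*k + 21)).
Factor: A=k + 3; B=k + 7; C=k**2 - 15*k + 21.
Set up (k + 3)·f(k+1) − (k + 6)·f(k) − (k**2 - 15*k + 21) = 0.
From deg A=1, deg B=1, deg C=2: d=3.
Solving with deg f ≤ 3: f(k) = k*(k**2 - 3*k + 107)/15.
Certificate R = B(k−1)f/C = k*(k + 6)*(k**2 - 3*k + 107)/(15*(k**2 - 15*k + 21)) gives s_k = k*(k**2 - 3*k + 107)/(15*(k + 3)*(k + 4)*(k + 5)).
Verify: (k**2 - 15*k + 21)/(k**4 + 18*k**3 + 119*k**2 + 342*k + 360) matches t_k.
Σ_(k=3)^(6) t_k = s_(7) − s_(3) = 21/440 − (107/1680) = -59/3696.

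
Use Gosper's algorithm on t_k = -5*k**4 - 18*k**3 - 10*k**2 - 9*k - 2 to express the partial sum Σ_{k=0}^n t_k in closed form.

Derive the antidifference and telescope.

S(n) = -n**5 - 7*n**4 - 14*n**3 - 14*n**2 - 8*n - 2

t_(k+1)/t_k = (5*k**4 + 38*k**3 + 94*k**2 + 103*k + 44)/(5*k**4 + 18*k**3 + 10*k**2 + 9*k + 2).
Take A(k)=1, B(k)=1, C(k)=k**4 + 18*k**3/5 + 2*k**2 + 9*k/5 + 2/5.
Need (1)·f(k+1) − (1)·f(k) = k**4 + 18*k**3/5 + 2*k**2 + 9*k/5 + 2/5.
d = 5 from the (0,0,4) case.
Coefficient equations give f(k) = k*(k**4 + 2*k**3 - 4*k**2 + 4*k - 1)/5.
Get s_k = R·t_k = k*(-k**4 - 2*k**3 + 4*k**2 - 4*k + 1) with R(k) = B(k−1)f(k)/C(k) = k*(k**4 + 2*k**3 - 4*k**2 + 4*k - 1)/(5*k**4 + 18*k**3 + 10*k**2 + 9*k + 2).
Verify: -5*k**4 - 18*k**3 - 10*k**2 - 9*k - 2 matches t_k.
s_(n+1) = -n**5 - 7*n**4 - 14*n**3 - 14*n**2 - 8*n - 2 and s_(0) = 0, so S(n) = -n**5 - 7*n**4 - 14*n**3 - 14*n**2 - 8*n - 2.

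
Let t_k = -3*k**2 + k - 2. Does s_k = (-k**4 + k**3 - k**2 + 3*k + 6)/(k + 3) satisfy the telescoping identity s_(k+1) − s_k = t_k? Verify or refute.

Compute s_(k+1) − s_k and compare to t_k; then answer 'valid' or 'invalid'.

s_(k+1) = (-k**4 - 3*k**3 - 4*k**2 + 8)/(k + 4)
s_(k+1) − s_k = k*(-3*k**3 - 16*k**2 - 11*k - 10)/(k**2 + 7*k + 12)
(s_(k+1) − s_k) − t_k = 4*(k**3 + 5*k**2 - 2*k + 6)/(k**2 + 7*k + 12)

Invalid: residual 4*(k**3 + 5*k**2 - 2*k + 6)/(k**2 + 7*k + 12) ≠ 0.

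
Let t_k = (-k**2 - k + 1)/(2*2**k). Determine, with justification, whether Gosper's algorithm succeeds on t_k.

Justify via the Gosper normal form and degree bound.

Yes. s_k = (k**2 + 3*k + 3)/2**k.

The ratio is (k + (k + 1)**2)/(2*(k**2 + k - 1)).
Factor: A=1/2; B=1; C=k**2 + k - 1.
Set up (1/2)·f(k+1) − (1)·f(k) − (k**2 + k - 1) = 0.
Degrees (0,0,2) ⇒ d ≤ 2.
Solving with deg f ≤ 2: f(k) = -2*(k**2 + 3*k + 3).
Then R = B(k−1)f/C = -2*(k**2 + 3*k + 3)/(k**2 + k - 1), so s_k = R(k)·t_k = (k**2 + 3*k + 3)/2**k.
s_(k+1) − s_k = (-k**2 - k + 1)/(2*2**k) = t_k.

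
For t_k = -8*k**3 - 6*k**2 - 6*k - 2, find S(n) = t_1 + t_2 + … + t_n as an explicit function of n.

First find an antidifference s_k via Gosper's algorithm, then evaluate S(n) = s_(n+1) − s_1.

S(n) = 2*n*(-n**3 - 3*n**2 - 4*n - 3)

Compute t_(k+1)/t_k: get (4*k**3 + 15*k**2 + 21*k + 11)/(4*k**3 + 3*k**2 + 3*k + 1).
Normal form (A,B,C) = (1, 1, k**3 + 3*k**2/4 + 3*k/4 + 1/4).
Need (1)·f(k+1) − (1)·f(k) = k**3 + 3*k**2/4 + 3*k/4 + 1/4.
d = 4 from the (0,0,3) case.
Match coefficients ⇒ f(k) = k**2*(k**2 - k + 1)/4.
Get s_k = R·t_k = 2*k**2*(-k**2 + k - 1) with R(k) = B(k−1)f(k)/C(k) = k**2*(k**2 - k + 1)/(4*k**3 + 3*k**2 + 3*k + 1).
Δs = -8*k**3 - 6*k**2 - 6*k - 2, as required.
Evaluate: s_(n+1) = -2*n**4 - 6*n**3 - 8*n**2 - 6*n - 2; subtract s_(1) = -2 ⇒ S(n) = 2*n*(-n**3 - 3*n**2 - 4*n - 3).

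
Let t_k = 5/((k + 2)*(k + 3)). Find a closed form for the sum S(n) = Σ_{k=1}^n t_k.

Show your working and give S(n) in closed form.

S(n) = 5*n/(3*(n + 3))

The ratio is (k + 2)/(k + 4).
Gosper form: A/B · C(k+1)/C(k) with A=k + 2, B=k + 4, C=1.
Solve (k + 2)·f(k+1) − (k + 3)·f(k) = 1.
Bound: deg f ≤ 1.
Match coefficients ⇒ f(k) = k/2.
Certificate R = B(k−1)f/C = k*(k + 3)/2 gives s_k = 5*k/(2*(k + 2)).
Verify: 5/(k**2 + 5*k + 6) matches t_k.
Σ_(k=1)^n t_k = s_(n+1) − s_(1) = (5*(n + 1)/(2*(n + 3))) − (5/6), i.e. 5*n/(3*(n + 3)).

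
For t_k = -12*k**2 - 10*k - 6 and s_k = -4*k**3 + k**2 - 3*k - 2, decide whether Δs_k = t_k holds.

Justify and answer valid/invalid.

s_(k+1) = -3*k - 4*(k + 1)**3 + (k + 1)**2 - 5
s_(k+1) − s_k = -12*k**2 - 10*k - 6
(s_(k+1) − s_k) − t_k = 0

valid; difference matches t_k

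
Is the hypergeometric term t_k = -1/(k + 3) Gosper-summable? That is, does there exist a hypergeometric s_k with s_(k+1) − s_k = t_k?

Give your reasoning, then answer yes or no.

t_(k+1)/t_k = (k + 3)/(k + 4).
So A=k + 3 and B=k + 4, with C=1.
Set up (k + 3)·f(k+1) − (k + 3)·f(k) − (1) = 0.
Degrees (1,1,0) ⇒ d ≤ 0.
Put f(k) = c0: A·f(k+1) − B(k−1)·f(k) − C = -1; need -1 = 0 — inconsistent ⇒ no f, not summable.

No — the linear system for f has no solution.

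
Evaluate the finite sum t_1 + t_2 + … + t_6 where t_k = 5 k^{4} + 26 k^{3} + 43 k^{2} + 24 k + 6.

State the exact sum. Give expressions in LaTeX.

Σ = 27294

t_(k+1)/t_k = (5*k**4 + 46*k**3 + 151*k**2 + 208*k + 104)/(5*k**4 + 26*k**3 + 43*k**2 + 24*k + 6).
So A=1 and B=1, with C=k**4 + 26*k**3/5 + 43*k**2/5 + 24*k/5 + 6/5.
Solve (1)·f(k+1) − (1)·f(k) = k**4 + 26*k**3/5 + 43*k**2/5 + 24*k/5 + 6/5.
Degrees (0,0,4) ⇒ d ≤ 5.
Solve for f: f(k) = k*(k**4 + 4*k**3 + 3*k**2 - 3*k + 1)/5 (degree 5 ≤ 5).
R(k) = B(k−1)·f(k)/C(k) = k*(k**4 + 4*k**3 + 3*k**2 - 3*k + 1)/(5*k**4 + 26*k**3 + 43*k**2 + 24*k + 6); s_k = R·t_k = k*(k**4 + 4*k**3 + 3*k**2 - 3*k + 1).
Verify: 5*k**4 + 26*k**3 + 43*k**2 + 24*k + 6 matches t_k.
Evaluate s at k=7 and k=1: 27300 and 6; difference 27294.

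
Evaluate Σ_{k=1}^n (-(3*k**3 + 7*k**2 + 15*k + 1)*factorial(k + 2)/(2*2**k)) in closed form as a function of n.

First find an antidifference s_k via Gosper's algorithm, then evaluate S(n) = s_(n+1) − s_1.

t_(k+1)/t_k = (3*k**4 + 25*k**3 + 86*k**2 + 140*k + 78)/(2*(3*k**3 + 7*k**2 + 15*k + 1)).
Normal form (A,B,C) = (k/2 + 3/2, 1, k**3 + 7*k**2/3 + 5*k + 1/3).
f must satisfy (k/2 + 3/2)·f(k+1) − (1)·f(k) = k**3 + 7*k**2/3 + 5*k + 1/3.
From deg A=1, deg B=0, deg C=3: d=2.
Coefficient equations give f(k) = 2*(3*k**2 - 2*k - 2)/3.
Then R = B(k−1)f/C = 2*(3*k**2 - 2*k - 2)/(3*k**3 + 7*k**2 + 15*k + 1), so s_k = R(k)·t_k = (-3*k**2 + 2*k + 2)*factorial(k + 2)/2**k.
Check: Δs_k = -(3*k**3 + 7*k**2 + 15*k + 1)*factorial(k + 2)/(2*2**k). ✓
Telescope: S(n) = s_(n+1) − s_(1) = -2**(-n - 1)*(3*n**2 + 4*n - 1)*factorial(n + 3) − (3) = (-6*2**n - 3*n**5*factorial(n) - 22*n**4*factorial(n) - 56*n**3*factorial(n) - 56*n**2*factorial(n) - 13*n*factorial(n) + 6*factorial(n))/(2*2**n).

S(n) = (-6*2**n - 3*n**5*factorial(n) - 22*n**4*factorial(n) - 56*n**3*factorial(n) - 56*n**2*factorial(n) - 13*n*factorial(n) + 6*factorial(n))/(2*2**n)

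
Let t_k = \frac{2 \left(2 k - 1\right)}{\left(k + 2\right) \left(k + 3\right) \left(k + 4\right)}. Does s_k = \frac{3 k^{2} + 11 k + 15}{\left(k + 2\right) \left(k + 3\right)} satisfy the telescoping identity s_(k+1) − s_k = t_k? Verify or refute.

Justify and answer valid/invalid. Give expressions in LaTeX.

s_(k+1) = (11*k + 3*(k + 1)**2 + 26)/((k + 3)*(k + 4))
s_(k+1) − s_k = 2*(2*k - 1)/(k**3 + 9*k**2 + 26*k + 24)
(s_(k+1) − s_k) − t_k = 0

valid; difference matches t_k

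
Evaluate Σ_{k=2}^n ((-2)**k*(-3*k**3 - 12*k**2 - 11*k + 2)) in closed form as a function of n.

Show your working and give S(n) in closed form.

S(n) = -2*(-2)**n*n**3 - 10*(-2)**n*n**2 + 6*(-2)**(n + 1)*n - 48

Step 1: r(k) = 2*(-3*k**3 - 21*k**2 - 44*k - 24)/(3*k**3 + 12*k**2 + 11*k - 2).
So A=-2 and B=1, with C=k**3 + 4*k**2 + 11*k/3 - 2/3.
Set up (-2)·f(k+1) − (1)·f(k) − (k**3 + 4*k**2 + 11*k/3 - 2/3) = 0.
deg f ≤ 3 (via 0,0,3).
Solving with deg f ≤ 3: f(k) = -(k - 1)*(k + 1)*(k + 2)/3.
R(k) = B(k−1)·f(k)/C(k) = -(k - 1)*(k + 1)/(3*k**2 + 6*k - 1); s_k = R·t_k = (-2)**k*(k**3 + 2*k**2 - k - 2).
s_(k+1) − s_k = (-2)**k*(-3*k**3 - 12*k**2 - 11*k + 2) = t_k.
s_(n+1) = 2*(-2)**n*n*(-n**2 - 5*n - 6) and s_(2) = 48, so S(n) = -2*(-2)**n*n**3 - 10*(-2)**n*n**2 + 6*(-2)**(n + 1)*n - 48.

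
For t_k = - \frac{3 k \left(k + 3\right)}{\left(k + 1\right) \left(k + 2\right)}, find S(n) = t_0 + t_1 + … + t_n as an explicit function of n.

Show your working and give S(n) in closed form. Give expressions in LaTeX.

S(n) = \frac{3 n \left(- n - 1\right)}{n + 2}

Step 1: r(k) = (k + 1)**2*(k + 4)/(k*(k + 3)**2).
Factor: A=k + 1; B=k + 3; C=k**2 + 3*k.
f must satisfy (k + 1)·f(k+1) − (k + 2)·f(k) = k**2 + 3*k.
d = 2 from the (1,1,2) case.
A polynomial solution: f(k) = k*(k - 1).
Get s_k = R·t_k = 3*k*(1 - k)/(k + 1) with R(k) = B(k−1)f(k)/C(k) = (k - 1)*(k + 2)/(k + 3).
s_(k+1) − s_k = 3*k*(-k - 3)/(k**2 + 3*k + 2) = t_k.
Telescope: S(n) = s_(n+1) − s_(0) = 3*n*(-n - 1)/(n + 2) − (0) = 3*n*(-n - 1)/(n + 2).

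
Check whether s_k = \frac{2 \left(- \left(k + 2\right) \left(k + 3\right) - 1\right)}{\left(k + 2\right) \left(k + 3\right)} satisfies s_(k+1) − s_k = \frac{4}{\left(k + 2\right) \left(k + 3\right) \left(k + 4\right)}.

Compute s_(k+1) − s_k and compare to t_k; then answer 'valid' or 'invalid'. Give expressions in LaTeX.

s_(k+1) = 2*(-(k + 3)*(k + 4) - 1)/((k + 3)*(k + 4))
s_(k+1) − s_k = 4/(k**3 + 9*k**2 + 26*k + 24)
(s_(k+1) − s_k) − t_k = 0

Valid: the claim telescopes to t_k.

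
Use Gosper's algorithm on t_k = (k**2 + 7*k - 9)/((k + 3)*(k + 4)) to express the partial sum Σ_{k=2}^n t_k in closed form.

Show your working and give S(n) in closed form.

S(n) = (5*n**2 - 6*n + 1)/(5*(n + 4))

r(k) = (k + 3)*(7*k + (k + 1)**2 - 2)/((k + 5)*(k**2 + 7*k - 9)) after simplifying.
So A=k + 3 and B=k + 5, with C=k**2 + 7*k - 9.
f must satisfy (k + 3)·f(k+1) − (k + 4)·f(k) = k**2 + 7*k - 9.
deg f ≤ 2 (via 1,1,2).
Match coefficients ⇒ f(k) = k*(k - 4).
R(k) = B(k−1)·f(k)/C(k) = k*(k - 4)*(k + 4)/(k**2 + 7*k - 9); s_k = R·t_k = k*(k - 4)/(k + 3).
Verify: (k**2 + 7*k - 9)/(k**2 + 7*k + 12) matches t_k.
Telescope: S(n) = s_(n+1) − s_(2) = (n**2 - 2*n - 3)/(n + 4) − (-4/5) = (5*n**2 - 6*n + 1)/(5*(n + 4)).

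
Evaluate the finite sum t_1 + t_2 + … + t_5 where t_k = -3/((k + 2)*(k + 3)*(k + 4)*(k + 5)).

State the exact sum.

Ratio r(k) = (k + 2)/(k + 6).
Normal form (A,B,C) = (k + 2, k + 6, 1).
Key eq: (k + 2)·f(k+1) = (k + 5)·f(k) + (1).
deg f ≤ 3 (via 1,1,0).
A polynomial solution: f(k) = k*(k**2 + 9*k + 26)/72.
So s_k = (B(k−1)f/C)·t_k = (k*(k + 5)*(k**2 + 9*k + 26)/72)·t_k = k*(-k**2 - 9*k - 26)/(24*(k + 2)*(k + 3)*(k + 4)).
Check: Δs_k = -3/(k**4 + 14*k**3 + 71*k**2 + 154*k + 120). ✓
Σ_(k=1)^(5) t_k = s_(6) − s_(1) = -29/720 − (-1/40) = -11/720.

Σ = -11/720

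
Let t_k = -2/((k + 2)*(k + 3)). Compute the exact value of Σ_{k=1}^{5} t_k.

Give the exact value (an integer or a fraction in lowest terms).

Ratio r(k) = (k + 2)/(k + 4).
Gosper form: A/B · C(k+1)/C(k) with A=k + 2, B=k + 4, C=1.
Need (k + 2)·f(k+1) − (k + 3)·f(k) = 1.
Degrees (1,1,0) ⇒ d ≤ 1.
Solving with deg f ≤ 1: f(k) = k/2.
Then R = B(k−1)f/C = k*(k + 3)/2, so s_k = R(k)·t_k = -k/(k + 2).
Check: Δs_k = -2/(k**2 + 5*k + 6). ✓
Evaluate s at k=6 and k=1: -3/4 and -1/3; difference -5/12.

Σ = -5/12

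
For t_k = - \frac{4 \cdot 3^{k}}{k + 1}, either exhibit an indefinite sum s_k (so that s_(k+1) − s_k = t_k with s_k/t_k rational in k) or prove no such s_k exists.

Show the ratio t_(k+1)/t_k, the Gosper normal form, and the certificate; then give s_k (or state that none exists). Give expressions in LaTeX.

Compute t_(k+1)/t_k: get 3*(k + 1)/(k + 2).
Normal form (A,B,C) = (3*k + 3, k + 2, 1).
f must satisfy (3*k + 3)·f(k+1) − (k + 1)·f(k) = 1.
d = -1 from the (1,1,0) case.
Negative degree bound (-1): no f exists, t_k not Gosper-summable.

none — t_k is not Gosper-summable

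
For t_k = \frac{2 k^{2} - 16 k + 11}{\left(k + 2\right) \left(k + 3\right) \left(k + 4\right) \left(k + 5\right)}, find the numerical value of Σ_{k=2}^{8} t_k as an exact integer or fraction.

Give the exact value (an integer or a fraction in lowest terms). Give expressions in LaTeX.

Σ = -133/3432

r(k) = -(k + 2)*(16*k - 2*(k + 1)**2 + 5)/((k + 6)*(2*k**2 - 16*k + 11)) after simplifying.
A = k + 2, B = k + 6, C = k**2 - 8*k + 11/2.
Need (k + 2)·f(k+1) − (k + 5)·f(k) = k**2 - 8*k + 11/2.
d = 3 from the (1,1,2) case.
A polynomial solution: f(k) = k*(k**2 - 7*k + 50)/16.
So s_k = (B(k−1)f/C)·t_k = (k*(k + 5)*(k**2 - 7*k + 50)/(8*(2*k**2 - 16*k + 11)))·t_k = k*(k**2 - 7*k + 50)/(8*(k + 2)*(k + 3)*(k + 4)).
Verify: (2*k**2 - 16*k + 11)/(k**4 + 14*k**3 + 71*k**2 + 154*k + 120) matches t_k.
Evaluate s at k=9 and k=2: 51/1144 and 1/12; difference -133/3432.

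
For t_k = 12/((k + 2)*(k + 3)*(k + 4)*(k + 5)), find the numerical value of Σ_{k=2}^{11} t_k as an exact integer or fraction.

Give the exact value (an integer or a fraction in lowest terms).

Σ = 9/280

Compute t_(k+1)/t_k: get (k + 2)/(k + 6).
Factor: A=k + 2; B=k + 6; C=1.
Key eq: (k + 2)·f(k+1) = (k + 5)·f(k) + (1).
d = 3 from the (1,1,0) case.
Solve for f: f(k) = k*(k**2 + 9*k + 26)/72 (degree 3 ≤ 3).
So s_k = (B(k−1)f/C)·t_k = (k*(k + 5)*(k**2 + 9*k + 26)/72)·t_k = k*(k**2 + 9*k + 26)/(6*(k + 2)*(k + 3)*(k + 4)).
s_(k+1) − s_k = 12/(k**4 + 14*k**3 + 71*k**2 + 154*k + 120) = t_k.
Evaluate s at k=12 and k=2: 139/840 and 2/15; difference 9/280.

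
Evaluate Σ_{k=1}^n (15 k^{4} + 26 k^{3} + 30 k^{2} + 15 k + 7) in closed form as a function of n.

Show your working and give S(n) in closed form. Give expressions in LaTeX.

S(n) = n \left(3 n^{4} + 14 n^{3} + 28 n^{2} + 29 n + 19\right)

Ratio r(k) = (15*k**4 + 86*k**3 + 198*k**2 + 213*k + 93)/(15*k**4 + 26*k**3 + 30*k**2 + 15*k + 7).
Gosper form: A/B · C(k+1)/C(k) with A=1, B=1, C=k**4 + 26*k**3/15 + 2*k**2 + k + 7/15.
Solve (1)·f(k+1) − (1)·f(k) = k**4 + 26*k**3/15 + 2*k**2 + k + 7/15.
Degrees (0,0,4) ⇒ d ≤ 5.
Match coefficients ⇒ f(k) = k*(3*k**4 - k**3 + 2*k**2 - k + 4)/15.
So s_k = (B(k−1)f/C)·t_k = (k*(3*k**4 - k**3 + 2*k**2 - k + 4)/(15*k**4 + 26*k**3 + 30*k**2 + 15*k + 7))·t_k = k*(3*k**4 - k**3 + 2*k**2 - k + 4).
Δs = 15*k**4 + 26*k**3 + 30*k**2 + 15*k + 7, as required.
Telescope: S(n) = s_(n+1) − s_(1) = 3*n**5 + 14*n**4 + 28*n**3 + 29*n**2 + 19*n + 7 − (7) = n*(3*n**4 + 14*n**3 + 28*n**2 + 29*n + 19).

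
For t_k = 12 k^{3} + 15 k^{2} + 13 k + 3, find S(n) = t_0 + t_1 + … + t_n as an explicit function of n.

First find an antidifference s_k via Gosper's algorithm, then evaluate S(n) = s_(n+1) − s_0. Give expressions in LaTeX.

S(n) = 3 n^{4} + 11 n^{3} + 17 n^{2} + 12 n + 3

Ratio r(k) = (12*k**3 + 51*k**2 + 79*k + 43)/(12*k**3 + 15*k**2 + 13*k + 3).
Take A(k)=1, B(k)=1, C(k)=k**3 + 5*k**2/4 + 13*k/12 + 1/4.
Set up (1)·f(k+1) − (1)·f(k) − (k**3 + 5*k**2/4 + 13*k/12 + 1/4) = 0.
Degrees (0,0,3) ⇒ d ≤ 4.
A polynomial solution: f(k) = k*(3*k**3 - k**2 + 2*k - 1)/12.
Get s_k = R·t_k = k*(3*k**3 - k**2 + 2*k - 1) with R(k) = B(k−1)f(k)/C(k) = k*(3*k**3 - k**2 + 2*k - 1)/(12*k**3 + 15*k**2 + 13*k + 3).
Verify: 12*k**3 + 15*k**2 + 13*k + 3 matches t_k.
s_(n+1) = 3*n**4 + 11*n**3 + 17*n**2 + 12*n + 3 and s_(0) = 0, so S(n) = 3*n**4 + 11*n**3 + 17*n**2 + 12*n + 3.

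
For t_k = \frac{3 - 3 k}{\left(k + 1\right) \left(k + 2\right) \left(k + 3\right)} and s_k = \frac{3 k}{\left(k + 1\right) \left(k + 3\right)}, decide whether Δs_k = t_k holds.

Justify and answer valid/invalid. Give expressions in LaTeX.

s_(k+1) = 3*(k + 1)/((k + 2)*(k + 4))
s_(k+1) − s_k = 3*(-k**2 - k + 3)/(k**4 + 10*k**3 + 35*k**2 + 50*k + 24)
(s_(k+1) − s_k) − t_k = 3*(2*k - 1)/(k**4 + 10*k**3 + 35*k**2 + 50*k + 24)

Invalid: residual \frac{3 \left(2 k - 1\right)}{k^{4} + 10 k^{3} + 35 k^{2} + 50 k + 24} ≠ 0.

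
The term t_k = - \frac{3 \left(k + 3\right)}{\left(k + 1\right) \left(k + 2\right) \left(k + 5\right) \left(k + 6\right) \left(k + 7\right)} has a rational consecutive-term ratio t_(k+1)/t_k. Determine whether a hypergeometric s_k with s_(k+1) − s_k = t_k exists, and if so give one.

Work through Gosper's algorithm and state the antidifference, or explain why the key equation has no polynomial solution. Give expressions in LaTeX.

s_k = \frac{k \left(- k^{2} - 12 k - 41\right)}{30 \left(k^{3} + 12 k^{2} + 41 k + 30\right)}

Compute t_(k+1)/t_k: get (k + 1)*(k + 4)*(k + 5)/((k + 3)**2*(k + 8)).
Gosper form: A/B · C(k+1)/C(k) with A=k + 1, B=k + 8, C=k**3 + 10*k**2 + 33*k + 36.
Key eq: (k + 1)·f(k+1) = (k + 7)·f(k) + (k**3 + 10*k**2 + 33*k + 36).
deg f ≤ 6 (via 1,1,3).
Coefficient equations give f(k) = k*(k + 2)*(k + 3)*(k + 4)*(k**2 + 12*k + 41)/90.
R(k) = B(k−1)·f(k)/C(k) = k*(k + 2)*(k + 7)*(k**2 + 12*k + 41)/(90*(k + 3)); s_k = R·t_k = k*(-k**2 - 12*k - 41)/(30*(k**3 + 12*k**2 + 41*k + 30)).
s_(k+1) − s_k = 3*(-k - 3)/(k**5 + 21*k**4 + 163*k**3 + 567*k**2 + 844*k + 420) = t_k.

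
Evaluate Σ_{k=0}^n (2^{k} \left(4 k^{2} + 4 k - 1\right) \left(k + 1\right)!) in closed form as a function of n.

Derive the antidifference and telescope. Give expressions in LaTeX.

S(n) = 4 \cdot 2^{n} n \left(n + 2\right)! - 2 \cdot 2^{n} \left(n + 2\right)! + 3

The ratio is 2*(4*k**3 + 20*k**2 + 31*k + 14)/(4*k**2 + 4*k - 1).
Normal form (A,B,C) = (2*k + 4, 1, k**2 + k - 1/4).
f must satisfy (2*k + 4)·f(k+1) − (1)·f(k) = k**2 + k - 1/4.
d = 1 from the (1,0,2) case.
Coefficient equations give f(k) = (2*k - 3)/4.
So s_k = (B(k−1)f/C)·t_k = ((2*k - 3)/(4*k**2 + 4*k - 1))·t_k = 2**k*(2*k - 3)*factorial(k + 1).
Check: Δs_k = 2**k*(4*k**2 + 4*k - 1)*factorial(k + 1). ✓
Σ_(k=0)^n t_k = s_(n+1) − s_(0) = (2**(n + 1)*(2*n - 1)*factorial(n + 2)) − (-3), i.e. 4*2**n*n*factorial(n + 2) - 2*2**n*factorial(n + 2) + 3.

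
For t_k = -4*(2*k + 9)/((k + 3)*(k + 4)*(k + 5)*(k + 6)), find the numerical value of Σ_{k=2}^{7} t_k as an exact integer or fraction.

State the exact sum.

Step 1: r(k) = (k + 3)*(2*k + 11)/((k + 7)*(2*k + 9)).
A = k + 3, B = k + 7, C = k + 9/2.
Key eq: (k + 3)·f(k+1) = (k + 6)·f(k) + (k + 9/2).
deg f ≤ 3 (via 1,1,1).
A polynomial solution: f(k) = k*(k + 4)*(k + 8)/30.
Get s_k = R·t_k = 4*k*(-k - 8)/(15*(k**2 + 8*k + 15)) with R(k) = B(k−1)f(k)/C(k) = k*(k + 4)*(k + 6)*(k + 8)/(15*(2*k + 9)).
Verify: 4*(-2*k - 9)/(k**4 + 18*k**3 + 119*k**2 + 342*k + 360) matches t_k.
Evaluate s at k=8 and k=2: -512/2145 and -16/105; difference -432/5005.

Σ = -432/5005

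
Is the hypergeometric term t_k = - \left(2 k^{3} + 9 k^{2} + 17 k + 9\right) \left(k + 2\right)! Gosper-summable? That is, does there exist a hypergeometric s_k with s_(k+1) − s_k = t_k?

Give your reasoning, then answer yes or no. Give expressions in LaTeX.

t_(k+1)/t_k = (2*k**4 + 21*k**3 + 86*k**2 + 160*k + 111)/(2*k**3 + 9*k**2 + 17*k + 9).
Normal form (A,B,C) = (k + 3, 1, k**3 + 9*k**2/2 + 17*k/2 + 9/2).
f must satisfy (k + 3)·f(k+1) − (1)·f(k) = k**3 + 9*k**2/2 + 17*k/2 + 9/2.
Degrees (1,0,3) ⇒ d ≤ 2.
Solving with deg f ≤ 2: f(k) = k*(2*k + 1)/2.
Then R = B(k−1)f/C = k*(2*k + 1)/(2*k**3 + 9*k**2 + 17*k + 9), so s_k = R(k)·t_k = -k*(2*k + 1)*factorial(k + 2).
Check: Δs_k = -(2*k**3 + 9*k**2 + 17*k + 9)*factorial(k + 2). ✓

Yes. s_k = - k \left(2 k + 1\right) \left(k + 2\right)!.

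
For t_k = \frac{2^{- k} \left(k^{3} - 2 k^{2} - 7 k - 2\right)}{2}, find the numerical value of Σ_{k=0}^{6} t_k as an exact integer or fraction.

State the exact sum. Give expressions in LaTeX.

Ratio r(k) = (k**3 + k**2 - 8*k - 10)/(2*(k**3 - 2*k**2 - 7*k - 2)).
Take A(k)=1/2, B(k)=1, C(k)=k**3 - 2*k**2 - 7*k - 2.
Need (1/2)·f(k+1) − (1)·f(k) = k**3 - 2*k**2 - 7*k - 2.
Degrees (0,0,3) ⇒ d ≤ 3.
Solving with deg f ≤ 3: f(k) = -2*(k + 1)*(k**2 - 2).
Certificate R = B(k−1)f/C = -2*(k + 1)*(k**2 - 2)/(k**3 - 2*k**2 - 7*k - 2) gives s_k = (-k**3 - k**2 + 2*k + 2)/2**k.
Check: Δs_k = (k**3 - 2*k**2 - 7*k - 2)/(2*2**k). ✓
Telescoping: Σ = s_(7) − s_(0) = -47/16 − (2) = -79/16.

Σ = -79/16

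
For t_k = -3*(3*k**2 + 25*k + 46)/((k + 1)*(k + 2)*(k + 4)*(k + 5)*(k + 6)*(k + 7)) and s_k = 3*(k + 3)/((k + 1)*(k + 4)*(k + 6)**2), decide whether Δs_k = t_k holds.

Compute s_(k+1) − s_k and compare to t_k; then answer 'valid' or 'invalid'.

Invalid: residual 9*(4*k**3 + 57*k**2 + 255*k + 346)/(k**8 + 38*k**7 + 614*k**6 + 5480*k**5 + 29333*k**4 + 95450*k**3 + 181732*k**2 + 181272*k + 70560) ≠ 0.

s_(k+1) = 3*(k + 4)/((k + 2)*(k + 5)*(k + 7)**2)
s_(k+1) − s_k = 3*((k + 1)*(k + 4)**2*(k + 6)**2 - (k + 2)*(k + 3)*(k + 5)*(k + 7)**2)/((k + 1)*(k + 2)*(k + 4)*(k + 5)*(k + 6)**2*(k + 7)**2)
(s_(k+1) − s_k) − t_k = 9*(4*k**3 + 57*k**2 + 255*k + 346)/(k**8 + 38*k**7 + 614*k**6 + 5480*k**5 + 29333*k**4 + 95450*k**3 + 181732*k**2 + 181272*k + 70560)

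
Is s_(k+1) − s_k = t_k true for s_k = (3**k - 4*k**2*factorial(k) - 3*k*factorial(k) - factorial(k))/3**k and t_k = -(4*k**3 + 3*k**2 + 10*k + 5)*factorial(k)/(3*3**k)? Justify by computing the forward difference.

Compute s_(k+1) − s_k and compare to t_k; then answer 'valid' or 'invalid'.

valid (s_(k+1) − s_k reduces to t_k)

s_(k+1) = (3*3**k - 4*k**3*factorial(k) - 15*k**2*factorial(k) - 19*k*factorial(k) - 8*factorial(k))/(3*3**k)
s_(k+1) − s_k = -(4*k**3 + 3*k**2 + 10*k + 5)*factorial(k)/(3*3**k)
(s_(k+1) − s_k) − t_k = 0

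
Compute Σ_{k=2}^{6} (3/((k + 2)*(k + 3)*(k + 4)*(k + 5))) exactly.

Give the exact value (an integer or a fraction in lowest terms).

Σ = 29/3960

Compute t_(k+1)/t_k: get (k + 2)/(k + 6).
A = k + 2, B = k + 6, C = 1.
f must satisfy (k + 2)·f(k+1) − (k + 5)·f(k) = 1.
Degrees (1,1,0) ⇒ d ≤ 3.
Match coefficients ⇒ f(k) = k*(k**2 + 9*k + 26)/72.
So s_k = (B(k−1)f/C)·t_k = (k*(k + 5)*(k**2 + 9*k + 26)/72)·t_k = k*(k**2 + 9*k + 26)/(24*(k + 2)*(k + 3)*(k + 4)).
Verify: 3/(k**4 + 14*k**3 + 71*k**2 + 154*k + 120) matches t_k.
Σ_(k=2)^(6) t_k = s_(7) − s_(2) = 161/3960 − (1/30) = 29/3960.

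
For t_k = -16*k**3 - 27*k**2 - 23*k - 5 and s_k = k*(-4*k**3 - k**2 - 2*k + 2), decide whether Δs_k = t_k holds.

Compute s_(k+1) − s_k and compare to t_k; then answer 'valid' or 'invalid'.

Valid — Δs_k = t_k.

s_(k+1) = -(k + 1)*(2*k + 4*(k + 1)**3 + (k + 1)**2)
s_(k+1) − s_k = -16*k**3 - 27*k**2 - 23*k - 5
(s_(k+1) − s_k) − t_k = 0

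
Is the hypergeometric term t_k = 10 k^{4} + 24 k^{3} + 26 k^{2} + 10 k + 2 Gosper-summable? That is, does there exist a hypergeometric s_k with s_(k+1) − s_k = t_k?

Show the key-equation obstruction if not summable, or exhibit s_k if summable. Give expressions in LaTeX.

Yes. s_k = k \left(2 k^{4} + k^{3} - 2 k + 1\right).

Step 1: r(k) = (5*k**4 + 32*k**3 + 79*k**2 + 87*k + 36)/(5*k**4 + 12*k**3 + 13*k**2 + 5*k + 1).
Gosper form: A/B · C(k+1)/C(k) with A=1, B=1, C=k**4 + 12*k**3/5 + 13*k**2/5 + k + 1/5.
Solve (1)·f(k+1) − (1)·f(k) = k**4 + 12*k**3/5 + 13*k**2/5 + k + 1/5.
d = 5 from the (0,0,4) case.
Solve for f: f(k) = k*(2*k**4 + k**3 - 2*k + 1)/10 (degree 5 ≤ 5).
Certificate R = B(k−1)f/C = k*(2*k**4 + k**3 - 2*k + 1)/(2*(5*k**4 + 12*k**3 + 13*k**2 + 5*k + 1)) gives s_k = k*(2*k**4 + k**3 - 2*k + 1).
s_(k+1) − s_k = 10*k**4 + 24*k**3 + 26*k**2 + 10*k + 2 = t_k.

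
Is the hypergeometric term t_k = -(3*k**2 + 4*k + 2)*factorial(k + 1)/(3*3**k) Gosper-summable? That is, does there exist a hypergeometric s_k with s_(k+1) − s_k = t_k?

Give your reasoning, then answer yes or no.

Yes. s_k = -(3*k + 4)*factorial(k + 1)/3**k.

The ratio is (k + 2)*(4*k + 3*(k + 1)**2 + 6)/(3*(3*k**2 + 4*k + 2)).
A = k/3 + 2/3, B = 1, C = k**2 + 4*k/3 + 2/3.
Set up (k/3 + 2/3)·f(k+1) − (1)·f(k) − (k**2 + 4*k/3 + 2/3) = 0.
d = 1 from the (1,0,2) case.
A polynomial solution: f(k) = 3*k + 4.
Then R = B(k−1)f/C = 3*(3*k + 4)/(3*k**2 + 4*k + 2), so s_k = R(k)·t_k = -(3*k + 4)*factorial(k + 1)/3**k.
Δs = -(3*k**2 + 4*k + 2)*factorial(k + 1)/(3*3**k), as required.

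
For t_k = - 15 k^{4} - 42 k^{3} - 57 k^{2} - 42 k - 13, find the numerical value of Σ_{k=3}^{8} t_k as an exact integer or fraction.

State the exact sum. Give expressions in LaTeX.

Σ = -198186

t_(k+1)/t_k = (15*k**4 + 102*k**3 + 273*k**2 + 342*k + 169)/(15*k**4 + 42*k**3 + 57*k**2 + 42*k + 13).
Normal form (A,B,C) = (1, 1, k**4 + 14*k**3/5 + 19*k**2/5 + 14*k/5 + 13/15).
Need (1)·f(k+1) − (1)·f(k) = k**4 + 14*k**3/5 + 19*k**2/5 + 14*k/5 + 13/15.
deg f ≤ 5 (via 0,0,4).
Coefficient equations give f(k) = k*(3*k**4 + 3*k**3 + 3*k**2 + 3*k + 1)/15.
Get s_k = R·t_k = k*(-3*k**4 - 3*k**3 - 3*k**2 - 3*k - 1) with R(k) = B(k−1)f(k)/C(k) = k*(3*k**4 + 3*k**3 + 3*k**2 + 3*k + 1)/(15*k**4 + 42*k**3 + 57*k**2 + 42*k + 13).
Check: Δs_k = -15*k**4 - 42*k**3 - 57*k**2 - 42*k - 13. ✓
Telescoping: Σ = s_(9) − s_(3) = -199269 − (-1083) = -198186.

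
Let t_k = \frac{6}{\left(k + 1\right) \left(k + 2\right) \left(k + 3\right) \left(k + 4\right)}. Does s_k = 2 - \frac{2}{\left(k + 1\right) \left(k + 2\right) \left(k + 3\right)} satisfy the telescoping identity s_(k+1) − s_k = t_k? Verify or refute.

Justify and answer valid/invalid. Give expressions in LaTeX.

s_(k+1) = 2 - 2/((k + 2)*(k + 3)*(k + 4))
s_(k+1) − s_k = 6/((k + 1)*(k + 2)*(k + 3)*(k + 4))
(s_(k+1) − s_k) − t_k = 0

valid; difference matches t_k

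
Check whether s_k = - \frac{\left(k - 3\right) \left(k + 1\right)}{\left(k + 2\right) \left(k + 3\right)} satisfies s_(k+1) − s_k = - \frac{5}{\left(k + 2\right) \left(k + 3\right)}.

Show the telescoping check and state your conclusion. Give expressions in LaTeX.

Invalid: residual \frac{2 \left(8 - k\right)}{k^{3} + 9 k^{2} + 26 k + 24} ≠ 0.

s_(k+1) = (4 - k**2)/(k**2 + 7*k + 12)
s_(k+1) − s_k = (-7*k - 4)/(k**3 + 9*k**2 + 26*k + 24)
(s_(k+1) − s_k) − t_k = 2*(8 - k)/(k**3 + 9*k**2 + 26*k + 24)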